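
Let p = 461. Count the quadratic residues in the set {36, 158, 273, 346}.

3

(36/461) = +1 → QR.
(158/461) = +1 → QR.
(273/461) = -1 → non-residue.
(346/461) = +1 → QR.
Total quadratic residues among the 4: 3.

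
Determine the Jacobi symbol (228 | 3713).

1

Pull out 2^2: since 3713 ≡ 1 (mod 8), (2/3713) = +1, so (2/3713)^2 = +1.
Reciprocity: 57 ≡ 1 and 3713 ≡ 1 (mod 4), so (57/3713) = +(3713/57).
Reduce top mod 57: now compute (8/57).
Pull out 2^3: since 57 ≡ 1 (mod 8), (2/57) = +1, so (2/57)^3 = +1.
Reached (1/57) = 1. Collecting the sign flips along the way, the symbol is +1.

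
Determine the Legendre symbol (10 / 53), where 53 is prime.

1

Euler's criterion: (10/53) ≡ 10^26 (mod 53).
10^2 ≡ 47 (mod 53)
10^4 ≡ 36 (mod 53)
10^8 ≡ 24 (mod 53)
10^16 ≡ 46 (mod 53)
10^26 = 10^(16+8+2) ≡ 1 (mod 53).
Result is 1, so (10/53) = 1.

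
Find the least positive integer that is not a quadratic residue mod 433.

5

(2/433) = +1, so 2 is a residue.
(3/433) = +1, so 3 is a residue.
(4/433) = +1, so 4 is a residue.
(5/433) = −1, so 5 is the smallest positive non-residue mod 433.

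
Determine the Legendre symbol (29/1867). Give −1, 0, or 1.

Reciprocity: 29 ≡ 1 and 1867 ≡ 3 (mod 4), so (29/1867) = +(1867/29).
Reduce top mod 29: now compute (11/29).
Reciprocity: 11 ≡ 3 and 29 ≡ 1 (mod 4), so (11/29) = +(29/11).
Reduce top mod 11: now compute (7/11).
Reciprocity: 7 ≡ 3 and 11 ≡ 3 (mod 4), so (7/11) = −(11/7).
Reduce top mod 7: now compute (4/7).
Pull out 2^2: since 7 ≡ 7 (mod 8), (2/7) = +1, so (2/7)^2 = +1.
Reached (1/7) = 1. Collecting the sign flips along the way, the symbol is -1.

-1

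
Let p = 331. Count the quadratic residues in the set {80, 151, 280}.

(80/331) = +1 → QR.
(151/331) = -1 → non-residue.
(280/331) = +1 → QR.
Total quadratic residues among the 3: 2.

2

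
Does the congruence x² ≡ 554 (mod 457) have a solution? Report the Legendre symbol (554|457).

-1

Euler's criterion: (554/457) ≡ 97^228 (mod 457).
97^2 ≡ 269 (mod 457)
97^4 ≡ 155 (mod 457)
97^8 ≡ 261 (mod 457)
97^16 ≡ 28 (mod 457)
97^32 ≡ 327 (mod 457)
97^64 ≡ 448 (mod 457)
97^128 ≡ 81 (mod 457)
97^228 = 97^(128+64+32+4) ≡ 456 (mod 457).
Result is 456 ≡ −1, so (554/457) = −1.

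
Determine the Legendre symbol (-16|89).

Euler's criterion: (-16/89) ≡ 73^44 (mod 89).
73^2 ≡ 78 (mod 89)
73^4 ≡ 32 (mod 89)
73^8 ≡ 45 (mod 89)
73^16 ≡ 67 (mod 89)
73^32 ≡ 39 (mod 89)
73^44 = 73^(32+8+4) ≡ 1 (mod 89).
Result is 1, so (-16/89) = 1.

1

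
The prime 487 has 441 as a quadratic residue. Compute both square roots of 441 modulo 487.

21, 466

Since 487 ≡ 3 (mod 4), a square root of 441 is 441^((487+1)/4) = 441^122 mod 487.
Repeated squaring: 441^2≡168, 441^4≡465, 441^8≡484, 441^16≡9, 441^32≡81, 441^64≡230 (mod 487).
441^122 = 441^(64+32+16+8+2) ≡ 21 (mod 487).
Check: 21² = 441 ≡ 441 (mod 487). The two roots are 21 and 466.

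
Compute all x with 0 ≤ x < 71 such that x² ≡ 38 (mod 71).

Since 71 ≡ 3 (mod 4), a square root of 38 is 38^((71+1)/4) = 38^18 mod 71.
Repeated squaring: 38^2≡24, 38^4≡8, 38^8≡64, 38^16≡49 (mod 71).
38^18 = 38^(16+2) ≡ 40 (mod 71).
Check: 40² = 1600 ≡ 38 (mod 71). The two roots are 31 and 40.

31, 40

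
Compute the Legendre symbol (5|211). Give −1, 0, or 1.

Reciprocity: 5 ≡ 1 and 211 ≡ 3 (mod 4), so (5/211) = +(211/5).
Reduce top mod 5: now compute (1/5).
Reached (1/5) = 1. Collecting the sign flips along the way, the symbol is +1.

1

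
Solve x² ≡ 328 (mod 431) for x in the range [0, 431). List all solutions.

117, 314

Since 431 ≡ 3 (mod 4), a square root of 328 is 328^((431+1)/4) = 328^108 mod 431.
Repeated squaring: 328^2≡265, 328^4≡403, 328^8≡353, 328^16≡50, 328^32≡345, 328^64≡69 (mod 431).
328^108 = 328^(64+32+8+4) ≡ 314 (mod 431).
Check: 314² = 98596 ≡ 328 (mod 431). The two roots are 117 and 314.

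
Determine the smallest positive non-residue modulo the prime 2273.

(2/2273) = +1, so 2 is a residue.
(3/2273) = −1, so 3 is the smallest positive non-residue mod 2273.

3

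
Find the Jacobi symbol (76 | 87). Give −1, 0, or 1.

-1

Pull out 2^2: since 87 ≡ 7 (mod 8), (2/87) = +1, so (2/87)^2 = +1.
Reciprocity: 19 ≡ 3 and 87 ≡ 3 (mod 4), so (19/87) = −(87/19).
Reduce top mod 19: now compute (11/19).
Reciprocity: 11 ≡ 3 and 19 ≡ 3 (mod 4), so (11/19) = −(19/11).
Reduce top mod 11: now compute (8/11).
Pull out 2^3: since 11 ≡ 3 (mod 8), (2/11) = -1, so (2/11)^3 = -1.
Reached (1/11) = 1. Collecting the sign flips along the way, the symbol is -1.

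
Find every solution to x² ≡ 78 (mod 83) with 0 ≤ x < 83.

Since 83 ≡ 3 (mod 4), a square root of 78 is 78^((83+1)/4) = 78^21 mod 83.
Repeated squaring: 78^2≡25, 78^4≡44, 78^8≡27, 78^16≡65 (mod 83).
78^21 = 78^(16+4+1) ≡ 59 (mod 83).
Check: 59² = 3481 ≡ 78 (mod 83). The two roots are 24 and 59.

24, 59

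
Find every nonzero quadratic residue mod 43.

1,4,6,9,10,11,13,14,15,16,17,21,23,24,25,31,35,36,38,40,41

Square k = 1,…,21 (k and 43−k give the same square):
1²=1, 2²=4, 3²=9, 4²=16, 5²=25, 6²=36, 7²≡6, 8²≡21, 9²≡38, 10²≡14, 11²≡35, 12²≡15, 13²≡40, 14²≡24, 15²≡10, 16²≡41, 17²≡31, 18²≡23, 19²≡17, 20²≡13, 21²≡11 (mod 43).
So the quadratic residues mod 43 are {1, 4, 6, 9, 10, 11, 13, 14, 15, 16, 17, 21, 23, 24, 25, 31, 35, 36, 38, 40, 41}.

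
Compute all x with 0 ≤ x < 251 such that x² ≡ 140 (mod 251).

89, 162

Since 251 ≡ 3 (mod 4), a square root of 140 is 140^((251+1)/4) = 140^63 mod 251.
Repeated squaring: 140^2≡22, 140^4≡233, 140^8≡73, 140^16≡58, 140^32≡101 (mod 251).
140^63 = 140^(32+16+8+4+2+1) ≡ 89 (mod 251).
Check: 89² = 7921 ≡ 140 (mod 251). The two roots are 89 and 162.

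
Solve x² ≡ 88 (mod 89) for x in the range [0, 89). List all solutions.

34, 55

89 ≡ 1 (mod 4), so we find a root by search.
Trying successive values, 34² = 1156 ≡ 88 (mod 89). The other root is 89 − 34 = 55.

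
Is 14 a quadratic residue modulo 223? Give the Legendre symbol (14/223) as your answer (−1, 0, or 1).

Pull out 2: since 223 ≡ 7 (mod 8), (2/223) = +1.
Reciprocity: 7 ≡ 3 and 223 ≡ 3 (mod 4), so (7/223) = −(223/7).
Reduce top mod 7: now compute (6/7).
Pull out 2: since 7 ≡ 7 (mod 8), (2/7) = +1.
Reciprocity: 3 ≡ 3 and 7 ≡ 3 (mod 4), so (3/7) = −(7/3).
Reduce top mod 3: now compute (1/3).
Reached (1/3) = 1. Collecting the sign flips along the way, the symbol is +1.

1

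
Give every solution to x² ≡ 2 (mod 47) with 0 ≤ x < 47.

Since 47 ≡ 3 (mod 4), a square root of 2 is 2^((47+1)/4) = 2^12 mod 47.
Repeated squaring: 2^2≡4, 2^4≡16, 2^8≡21 (mod 47).
2^12 = 2^(8+4) ≡ 7 (mod 47).
Check: 7² = 49 ≡ 2 (mod 47). The two roots are 7 and 40.

7, 40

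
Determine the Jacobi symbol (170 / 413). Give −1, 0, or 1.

-1

Pull out 2: since 413 ≡ 5 (mod 8), (2/413) = -1.
Reciprocity: 85 ≡ 1 and 413 ≡ 1 (mod 4), so (85/413) = +(413/85).
Reduce top mod 85: now compute (73/85).
Reciprocity: 73 ≡ 1 and 85 ≡ 1 (mod 4), so (73/85) = +(85/73).
Reduce top mod 73: now compute (12/73).
Pull out 2^2: since 73 ≡ 1 (mod 8), (2/73) = +1, so (2/73)^2 = +1.
Reciprocity: 3 ≡ 3 and 73 ≡ 1 (mod 4), so (3/73) = +(73/3).
Reduce top mod 3: now compute (1/3).
Reached (1/3) = 1. Collecting the sign flips along the way, the symbol is -1.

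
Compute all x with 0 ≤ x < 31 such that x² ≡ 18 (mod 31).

7, 24

Since 31 ≡ 3 (mod 4), a square root of 18 is 18^((31+1)/4) = 18^8 mod 31.
Repeated squaring: 18^2≡14, 18^4≡10, 18^8≡7 (mod 31).
18^8 = 18^(8) ≡ 7 (mod 31).
Check: 7² = 49 ≡ 18 (mod 31). The two roots are 7 and 24.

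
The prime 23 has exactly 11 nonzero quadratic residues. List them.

Square k = 1,…,11 (k and 23−k give the same square):
1²=1, 2²=4, 3²=9, 4²=16, 5²≡2, 6²≡13, 7²≡3, 8²≡18, 9²≡12, 10²≡8, 11²≡6 (mod 23).
So the quadratic residues mod 23 are {1, 2, 3, 4, 6, 8, 9, 12, 13, 16, 18}.

1,2,3,4,6,8,9,12,13,16,18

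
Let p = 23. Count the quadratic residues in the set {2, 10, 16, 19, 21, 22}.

2

(2/23) = +1 → QR.
(10/23) = -1 → non-residue.
(16/23) = +1 → QR.
(19/23) = -1 → non-residue.
(21/23) = -1 → non-residue.
(22/23) = -1 → non-residue.
Total quadratic residues among the 6: 2.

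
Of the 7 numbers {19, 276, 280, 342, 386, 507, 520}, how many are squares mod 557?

4

(19/557) = +1 → QR.
(276/557) = +1 → QR.
(280/557) = +1 → QR.
(342/557) = -1 → non-residue.
(386/557) = +1 → QR.
(507/557) = -1 → non-residue.
(520/557) = -1 → non-residue.
Total quadratic residues among the 7: 4.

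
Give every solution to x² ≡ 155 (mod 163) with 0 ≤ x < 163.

36, 127

Since 163 ≡ 3 (mod 4), a square root of 155 is 155^((163+1)/4) = 155^41 mod 163.
Repeated squaring: 155^2≡64, 155^4≡21, 155^8≡115, 155^16≡22, 155^32≡158 (mod 163).
155^41 = 155^(32+8+1) ≡ 36 (mod 163).
Check: 36² = 1296 ≡ 155 (mod 163). The two roots are 36 and 127.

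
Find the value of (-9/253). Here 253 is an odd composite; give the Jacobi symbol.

1

First reduce: -9 ≡ 244 (mod 253).
Pull out 2^2: since 253 ≡ 5 (mod 8), (2/253) = -1, so (2/253)^2 = +1.
Reciprocity: 61 ≡ 1 and 253 ≡ 1 (mod 4), so (61/253) = +(253/61).
Reduce top mod 61: now compute (9/61).
Reciprocity: 9 ≡ 1 and 61 ≡ 1 (mod 4), so (9/61) = +(61/9).
Reduce top mod 9: now compute (7/9).
Reciprocity: 7 ≡ 3 and 9 ≡ 1 (mod 4), so (7/9) = +(9/7).
Reduce top mod 7: now compute (2/7).
Pull out 2: since 7 ≡ 7 (mod 8), (2/7) = +1.
Reached (1/7) = 1. Collecting the sign flips along the way, the symbol is +1.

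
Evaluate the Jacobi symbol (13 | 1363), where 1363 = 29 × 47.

-1

Reciprocity: 13 ≡ 1 and 1363 ≡ 3 (mod 4), so (13/1363) = +(1363/13).
Reduce top mod 13: now compute (11/13).
Reciprocity: 11 ≡ 3 and 13 ≡ 1 (mod 4), so (11/13) = +(13/11).
Reduce top mod 11: now compute (2/11).
Pull out 2: since 11 ≡ 3 (mod 8), (2/11) = -1.
Reached (1/11) = 1. Collecting the sign flips along the way, the symbol is -1.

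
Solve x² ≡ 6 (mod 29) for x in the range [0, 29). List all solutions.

29 ≡ 1 (mod 4), so we find a root by search.
Trying successive values, 8² = 64 ≡ 6 (mod 29). The other root is 29 − 8 = 21.

8, 21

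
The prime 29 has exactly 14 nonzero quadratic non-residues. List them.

Square k = 1,…,14 (k and 29−k give the same square):
1²=1, 2²=4, 3²=9, 4²=16, 5²=25, 6²≡7, 7²≡20, 8²≡6, 9²≡23, 10²≡13, 11²≡5, 12²≡28, 13²≡24, 14²≡22 (mod 29).
The residues are {1, 4, 5, 6, 7, 9, 13, 16, 20, 22, 23, 24, 25, 28}; the non-residues are the remaining 14 nonzero classes.

2, 3, 8, 10, 11, 12, 14, 15, 17, 18, 19, 21, 26, 27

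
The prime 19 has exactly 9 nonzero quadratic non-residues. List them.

2,3,8,10,12,13,14,15,18

Square k = 1,…,9 (k and 19−k give the same square):
1²=1, 2²=4, 3²=9, 4²=16, 5²≡6, 6²≡17, 7²≡11, 8²≡7, 9²≡5 (mod 19).
The residues are {1, 4, 5, 6, 7, 9, 11, 16, 17}; the non-residues are the remaining 9 nonzero classes.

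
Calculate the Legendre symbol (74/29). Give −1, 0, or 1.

Euler's criterion: (74/29) ≡ 16^14 (mod 29).
16^2 ≡ 24 (mod 29)
16^4 ≡ 25 (mod 29)
16^8 ≡ 16 (mod 29)
16^14 = 16^(8+4+2) ≡ 1 (mod 29).
Result is 1, so (74/29) = 1.

1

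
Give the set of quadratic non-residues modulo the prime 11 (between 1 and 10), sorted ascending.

Square k = 1,…,5 (k and 11−k give the same square):
1²=1, 2²=4, 3²=9, 4²≡5, 5²≡3 (mod 11).
The residues are {1, 3, 4, 5, 9}; the non-residues are the remaining 5 nonzero classes.

2,6,7,8,10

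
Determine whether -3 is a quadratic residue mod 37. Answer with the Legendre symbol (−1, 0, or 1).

Euler's criterion: (-3/37) ≡ 34^18 (mod 37).
34^2 ≡ 9 (mod 37)
34^4 ≡ 7 (mod 37)
34^8 ≡ 12 (mod 37)
34^16 ≡ 33 (mod 37)
34^18 = 34^(16+2) ≡ 1 (mod 37).
Result is 1, so (-3/37) = 1.

1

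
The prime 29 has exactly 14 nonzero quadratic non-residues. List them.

2, 3, 8, 10, 11, 12, 14, 15, 17, 18, 19, 21, 26, 27

Square k = 1,…,14 (k and 29−k give the same square):
1²=1, 2²=4, 3²=9, 4²=16, 5²=25, 6²≡7, 7²≡20, 8²≡6, 9²≡23, 10²≡13, 11²≡5, 12²≡28, 13²≡24, 14²≡22 (mod 29).
The residues are {1, 4, 5, 6, 7, 9, 13, 16, 20, 22, 23, 24, 25, 28}; the non-residues are the remaining 14 nonzero classes.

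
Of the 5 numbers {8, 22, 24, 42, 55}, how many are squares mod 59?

1

(8/59) = -1 → non-residue.
(22/59) = +1 → QR.
(24/59) = -1 → non-residue.
(42/59) = -1 → non-residue.
(55/59) = -1 → non-residue.
Total quadratic residues among the 5: 1.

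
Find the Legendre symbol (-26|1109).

First reduce: -26 ≡ 1083 (mod 1109).
Reciprocity: 1083 ≡ 3 and 1109 ≡ 1 (mod 4), so (1083/1109) = +(1109/1083).
Reduce top mod 1083: now compute (26/1083).
Pull out 2: since 1083 ≡ 3 (mod 8), (2/1083) = -1.
Reciprocity: 13 ≡ 1 and 1083 ≡ 3 (mod 4), so (13/1083) = +(1083/13).
Reduce top mod 13: now compute (4/13).
Pull out 2^2: since 13 ≡ 5 (mod 8), (2/13) = -1, so (2/13)^2 = +1.
Reached (1/13) = 1. Collecting the sign flips along the way, the symbol is -1.

-1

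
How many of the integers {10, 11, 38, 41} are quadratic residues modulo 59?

(10/59) = -1 → non-residue.
(11/59) = -1 → non-residue.
(38/59) = -1 → non-residue.
(41/59) = +1 → QR.
Total quadratic residues among the 4: 1.

1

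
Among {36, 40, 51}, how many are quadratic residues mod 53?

(36/53) = +1 → QR.
(40/53) = +1 → QR.
(51/53) = -1 → non-residue.
Total quadratic residues among the 3: 2.

2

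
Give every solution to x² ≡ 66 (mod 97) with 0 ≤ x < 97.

39, 58

97 ≡ 1 (mod 4), so we find a root by search.
Trying successive values, 39² = 1521 ≡ 66 (mod 97). The other root is 97 − 39 = 58.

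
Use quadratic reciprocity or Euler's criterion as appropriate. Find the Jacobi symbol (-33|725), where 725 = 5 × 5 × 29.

1

First reduce: -33 ≡ 692 (mod 725).
Pull out 2^2: since 725 ≡ 5 (mod 8), (2/725) = -1, so (2/725)^2 = +1.
Reciprocity: 173 ≡ 1 and 725 ≡ 1 (mod 4), so (173/725) = +(725/173).
Reduce top mod 173: now compute (33/173).
Reciprocity: 33 ≡ 1 and 173 ≡ 1 (mod 4), so (33/173) = +(173/33).
Reduce top mod 33: now compute (8/33).
Pull out 2^3: since 33 ≡ 1 (mod 8), (2/33) = +1, so (2/33)^3 = +1.
Reached (1/33) = 1. Collecting the sign flips along the way, the symbol is +1.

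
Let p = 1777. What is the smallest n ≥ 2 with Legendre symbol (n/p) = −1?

5

(2/1777) = +1, so 2 is a residue.
(3/1777) = +1, so 3 is a residue.
(4/1777) = +1, so 4 is a residue.
(5/1777) = −1, so 5 is the smallest positive non-residue mod 1777.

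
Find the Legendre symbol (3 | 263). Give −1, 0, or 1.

Reciprocity: 3 ≡ 3 and 263 ≡ 3 (mod 4), so (3/263) = −(263/3).
Reduce top mod 3: now compute (2/3).
Pull out 2: since 3 ≡ 3 (mod 8), (2/3) = -1.
Reached (1/3) = 1. Collecting the sign flips along the way, the symbol is +1.

1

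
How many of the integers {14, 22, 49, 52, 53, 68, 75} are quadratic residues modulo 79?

3

(14/79) = -1 → non-residue.
(22/79) = +1 → QR.
(49/79) = +1 → QR.
(52/79) = +1 → QR.
(53/79) = -1 → non-residue.
(68/79) = -1 → non-residue.
(75/79) = -1 → non-residue.
Total quadratic residues among the 7: 3.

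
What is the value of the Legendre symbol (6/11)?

-1

Euler's criterion: (6/11) ≡ 6^5 (mod 11).
6^2 ≡ 3 (mod 11)
6^4 ≡ 9 (mod 11)
6^5 = 6^(4+1) ≡ 10 (mod 11).
Result is 10 ≡ −1, so (6/11) = −1.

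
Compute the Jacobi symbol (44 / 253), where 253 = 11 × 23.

0

Pull out 2^2: since 253 ≡ 5 (mod 8), (2/253) = -1, so (2/253)^2 = +1.
Reciprocity: 11 ≡ 3 and 253 ≡ 1 (mod 4), so (11/253) = +(253/11).
Reduce top mod 11: now compute (0/11).
Top reduces to 0: gcd > 1, so the symbol is 0.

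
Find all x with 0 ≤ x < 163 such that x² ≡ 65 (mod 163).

37, 126

Since 163 ≡ 3 (mod 4), a square root of 65 is 65^((163+1)/4) = 65^41 mod 163.
Repeated squaring: 65^2≡150, 65^4≡6, 65^8≡36, 65^16≡155, 65^32≡64 (mod 163).
65^41 = 65^(32+8+1) ≡ 126 (mod 163).
Check: 126² = 15876 ≡ 65 (mod 163). The two roots are 37 and 126.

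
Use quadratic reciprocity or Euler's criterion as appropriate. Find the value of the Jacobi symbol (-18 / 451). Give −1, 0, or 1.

First reduce: -18 ≡ 433 (mod 451).
Reciprocity: 433 ≡ 1 and 451 ≡ 3 (mod 4), so (433/451) = +(451/433).
Reduce top mod 433: now compute (18/433).
Pull out 2: since 433 ≡ 1 (mod 8), (2/433) = +1.
Reciprocity: 9 ≡ 1 and 433 ≡ 1 (mod 4), so (9/433) = +(433/9).
Reduce top mod 9: now compute (1/9).
Reached (1/9) = 1. Collecting the sign flips along the way, the symbol is +1.

1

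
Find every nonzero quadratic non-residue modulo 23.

Square k = 1,…,11 (k and 23−k give the same square):
1²=1, 2²=4, 3²=9, 4²=16, 5²≡2, 6²≡13, 7²≡3, 8²≡18, 9²≡12, 10²≡8, 11²≡6 (mod 23).
The residues are {1, 2, 3, 4, 6, 8, 9, 12, 13, 16, 18}; the non-residues are the remaining 11 nonzero classes.

5 7 10 11 14 15 17 19 20 21 22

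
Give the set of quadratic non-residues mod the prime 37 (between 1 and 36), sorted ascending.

Square k = 1,…,18 (k and 37−k give the same square):
1²=1, 2²=4, 3²=9, 4²=16, 5²=25, 6²=36, 7²≡12, 8²≡27, 9²≡7, 10²≡26, 11²≡10, 12²≡33, 13²≡21, 14²≡11, 15²≡3, 16²≡34, 17²≡30, 18²≡28 (mod 37).
The residues are {1, 3, 4, 7, 9, 10, 11, 12, 16, 21, 25, 26, 27, 28, 30, 33, 34, 36}; the non-residues are the remaining 18 nonzero classes.

2 5 6 8 13 14 15 17 18 19 20 22 23 24 29 31 32 35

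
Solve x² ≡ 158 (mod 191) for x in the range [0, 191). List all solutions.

85, 106

Since 191 ≡ 3 (mod 4), a square root of 158 is 158^((191+1)/4) = 158^48 mod 191.
Repeated squaring: 158^2≡134, 158^4≡2, 158^8≡4, 158^16≡16, 158^32≡65 (mod 191).
158^48 = 158^(32+16) ≡ 85 (mod 191).
Check: 85² = 7225 ≡ 158 (mod 191). The two roots are 85 and 106.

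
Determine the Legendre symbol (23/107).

1

Reciprocity: 23 ≡ 3 and 107 ≡ 3 (mod 4), so (23/107) = −(107/23).
Reduce top mod 23: now compute (15/23).
Reciprocity: 15 ≡ 3 and 23 ≡ 3 (mod 4), so (15/23) = −(23/15).
Reduce top mod 15: now compute (8/15).
Pull out 2^3: since 15 ≡ 7 (mod 8), (2/15) = +1, so (2/15)^3 = +1.
Reached (1/15) = 1. Collecting the sign flips along the way, the symbol is +1.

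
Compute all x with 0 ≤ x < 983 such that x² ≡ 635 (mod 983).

Since 983 ≡ 3 (mod 4), a square root of 635 is 635^((983+1)/4) = 635^246 mod 983.
Repeated squaring: 635^2≡195, 635^4≡671, 635^8≡27, 635^16≡729, 635^32≡621, 635^64≡305, 635^128≡623 (mod 983).
635^246 = 635^(128+64+32+16+4+2) ≡ 932 (mod 983).
Check: 932² = 868624 ≡ 635 (mod 983). The two roots are 51 and 932.

51, 932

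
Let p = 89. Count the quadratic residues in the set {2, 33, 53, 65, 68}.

3

(2/89) = +1 → QR.
(33/89) = -1 → non-residue.
(53/89) = +1 → QR.
(65/89) = -1 → non-residue.
(68/89) = +1 → QR.
Total quadratic residues among the 5: 3.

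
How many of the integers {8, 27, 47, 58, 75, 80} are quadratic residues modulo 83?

(8/83) = -1 → non-residue.
(27/83) = +1 → QR.
(47/83) = -1 → non-residue.
(58/83) = -1 → non-residue.
(75/83) = +1 → QR.
(80/83) = -1 → non-residue.
Total quadratic residues among the 6: 2.

2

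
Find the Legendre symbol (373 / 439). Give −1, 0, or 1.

1

Reciprocity: 373 ≡ 1 and 439 ≡ 3 (mod 4), so (373/439) = +(439/373).
Reduce top mod 373: now compute (66/373).
Pull out 2: since 373 ≡ 5 (mod 8), (2/373) = -1.
Reciprocity: 33 ≡ 1 and 373 ≡ 1 (mod 4), so (33/373) = +(373/33).
Reduce top mod 33: now compute (10/33).
Pull out 2: since 33 ≡ 1 (mod 8), (2/33) = +1.
Reciprocity: 5 ≡ 1 and 33 ≡ 1 (mod 4), so (5/33) = +(33/5).
Reduce top mod 5: now compute (3/5).
Reciprocity: 3 ≡ 3 and 5 ≡ 1 (mod 4), so (3/5) = +(5/3).
Reduce top mod 3: now compute (2/3).
Pull out 2: since 3 ≡ 3 (mod 8), (2/3) = -1.
Reached (1/3) = 1. Collecting the sign flips along the way, the symbol is +1.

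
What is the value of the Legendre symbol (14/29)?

-1

Euler's criterion: (14/29) ≡ 14^14 (mod 29).
14^2 ≡ 22 (mod 29)
14^4 ≡ 20 (mod 29)
14^8 ≡ 23 (mod 29)
14^14 = 14^(8+4+2) ≡ 28 (mod 29).
Result is 28 ≡ −1, so (14/29) = −1.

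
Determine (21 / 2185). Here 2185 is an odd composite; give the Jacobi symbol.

1

Reciprocity: 21 ≡ 1 and 2185 ≡ 1 (mod 4), so (21/2185) = +(2185/21).
Reduce top mod 21: now compute (1/21).
Reached (1/21) = 1. Collecting the sign flips along the way, the symbol is +1.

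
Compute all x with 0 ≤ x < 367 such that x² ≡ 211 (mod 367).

Since 367 ≡ 3 (mod 4), a square root of 211 is 211^((367+1)/4) = 211^92 mod 367.
Repeated squaring: 211^2≡114, 211^4≡151, 211^8≡47, 211^16≡7, 211^32≡49, 211^64≡199 (mod 367).
211^92 = 211^(64+16+8+4) ≡ 242 (mod 367).
Check: 242² = 58564 ≡ 211 (mod 367). The two roots are 125 and 242.

125, 242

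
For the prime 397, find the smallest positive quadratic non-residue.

2

(2/397) = −1, so 2 is the smallest positive non-residue mod 397.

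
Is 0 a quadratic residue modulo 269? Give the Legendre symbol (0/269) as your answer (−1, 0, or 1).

Top reduces to 0: gcd > 1, so the symbol is 0.

0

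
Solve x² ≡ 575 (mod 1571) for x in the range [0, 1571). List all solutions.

772, 799

Since 1571 ≡ 3 (mod 4), a square root of 575 is 575^((1571+1)/4) = 575^393 mod 1571.
Repeated squaring: 575^2≡715, 575^4≡650, 575^8≡1472, 575^16≡375, 575^32≡806, 575^64≡813, 575^128≡1149, 575^256≡561 (mod 1571).
575^393 = 575^(256+128+8+1) ≡ 772 (mod 1571).
Check: 772² = 595984 ≡ 575 (mod 1571). The two roots are 772 and 799.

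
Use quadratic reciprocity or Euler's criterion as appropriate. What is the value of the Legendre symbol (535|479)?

Euler's criterion: (535/479) ≡ 56^239 (mod 479).
56^2 ≡ 262 (mod 479)
56^4 ≡ 147 (mod 479)
56^8 ≡ 54 (mod 479)
56^16 ≡ 42 (mod 479)
56^32 ≡ 327 (mod 479)
56^64 ≡ 112 (mod 479)
56^128 ≡ 90 (mod 479)
56^239 = 56^(128+64+32+8+4+2+1) ≡ 1 (mod 479).
Result is 1, so (535/479) = 1.

1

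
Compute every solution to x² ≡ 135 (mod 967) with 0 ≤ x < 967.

Since 967 ≡ 3 (mod 4), a square root of 135 is 135^((967+1)/4) = 135^242 mod 967.
Repeated squaring: 135^2≡819, 135^4≡630, 135^8≡430, 135^16≡203, 135^32≡595, 135^64≡103, 135^128≡939 (mod 967).
135^242 = 135^(128+64+32+16+2) ≡ 162 (mod 967).
Check: 162² = 26244 ≡ 135 (mod 967). The two roots are 162 and 805.

162, 805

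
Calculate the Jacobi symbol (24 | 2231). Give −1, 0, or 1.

Pull out 2^3: since 2231 ≡ 7 (mod 8), (2/2231) = +1, so (2/2231)^3 = +1.
Reciprocity: 3 ≡ 3 and 2231 ≡ 3 (mod 4), so (3/2231) = −(2231/3).
Reduce top mod 3: now compute (2/3).
Pull out 2: since 3 ≡ 3 (mod 8), (2/3) = -1.
Reached (1/3) = 1. Collecting the sign flips along the way, the symbol is +1.

1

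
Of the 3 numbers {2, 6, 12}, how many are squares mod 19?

1

(2/19) = -1 → non-residue.
(6/19) = +1 → QR.
(12/19) = -1 → non-residue.
Total quadratic residues among the 3: 1.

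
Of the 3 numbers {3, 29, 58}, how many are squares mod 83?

(3/83) = +1 → QR.
(29/83) = +1 → QR.
(58/83) = -1 → non-residue.
Total quadratic residues among the 3: 2.

2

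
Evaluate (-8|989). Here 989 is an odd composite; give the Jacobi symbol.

First reduce: -8 ≡ 981 (mod 989).
Reciprocity: 981 ≡ 1 and 989 ≡ 1 (mod 4), so (981/989) = +(989/981).
Reduce top mod 981: now compute (8/981).
Pull out 2^3: since 981 ≡ 5 (mod 8), (2/981) = -1, so (2/981)^3 = -1.
Reached (1/981) = 1. Collecting the sign flips along the way, the symbol is -1.

-1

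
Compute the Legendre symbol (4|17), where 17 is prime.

1

Euler's criterion: (4/17) ≡ 4^8 (mod 17).
4^2 ≡ 16 (mod 17)
4^4 ≡ 1 (mod 17)
4^8 ≡ 1 (mod 17)
4^8 = 4^(8) ≡ 1 (mod 17).
Result is 1, so (4/17) = 1.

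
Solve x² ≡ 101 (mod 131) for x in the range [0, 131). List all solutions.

Since 131 ≡ 3 (mod 4), a square root of 101 is 101^((131+1)/4) = 101^33 mod 131.
Repeated squaring: 101^2≡114, 101^4≡27, 101^8≡74, 101^16≡105, 101^32≡21 (mod 131).
101^33 = 101^(32+1) ≡ 25 (mod 131).
Check: 25² = 625 ≡ 101 (mod 131). The two roots are 25 and 106.

25, 106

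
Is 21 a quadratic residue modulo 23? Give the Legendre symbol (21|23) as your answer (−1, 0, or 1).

-1

Reciprocity: 21 ≡ 1 and 23 ≡ 3 (mod 4), so (21/23) = +(23/21).
Reduce top mod 21: now compute (2/21).
Pull out 2: since 21 ≡ 5 (mod 8), (2/21) = -1.
Reached (1/21) = 1. Collecting the sign flips along the way, the symbol is -1.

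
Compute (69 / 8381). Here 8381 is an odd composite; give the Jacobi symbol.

Reciprocity: 69 ≡ 1 and 8381 ≡ 1 (mod 4), so (69/8381) = +(8381/69).
Reduce top mod 69: now compute (32/69).
Pull out 2^5: since 69 ≡ 5 (mod 8), (2/69) = -1, so (2/69)^5 = -1.
Reached (1/69) = 1. Collecting the sign flips along the way, the symbol is -1.

-1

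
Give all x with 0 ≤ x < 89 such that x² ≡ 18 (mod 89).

14, 75

89 ≡ 1 (mod 4), so we find a root by search.
Trying successive values, 14² = 196 ≡ 18 (mod 89). The other root is 89 − 14 = 75.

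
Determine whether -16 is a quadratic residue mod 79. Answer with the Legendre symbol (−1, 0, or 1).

First reduce: -16 ≡ 63 (mod 79).
Reciprocity: 63 ≡ 3 and 79 ≡ 3 (mod 4), so (63/79) = −(79/63).
Reduce top mod 63: now compute (16/63).
Pull out 2^4: since 63 ≡ 7 (mod 8), (2/63) = +1, so (2/63)^4 = +1.
Reached (1/63) = 1. Collecting the sign flips along the way, the symbol is -1.

-1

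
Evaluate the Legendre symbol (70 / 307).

Euler's criterion: (70/307) ≡ 70^153 (mod 307).
70^2 ≡ 295 (mod 307)
70^4 ≡ 144 (mod 307)
70^8 ≡ 167 (mod 307)
70^16 ≡ 259 (mod 307)
70^32 ≡ 155 (mod 307)
70^64 ≡ 79 (mod 307)
70^128 ≡ 101 (mod 307)
70^153 = 70^(128+16+8+1) ≡ 1 (mod 307).
Result is 1, so (70/307) = 1.

1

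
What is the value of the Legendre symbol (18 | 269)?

-1

Euler's criterion: (18/269) ≡ 18^134 (mod 269).
18^2 ≡ 55 (mod 269)
18^4 ≡ 66 (mod 269)
18^8 ≡ 52 (mod 269)
18^16 ≡ 14 (mod 269)
18^32 ≡ 196 (mod 269)
18^64 ≡ 218 (mod 269)
18^128 ≡ 180 (mod 269)
18^134 = 18^(128+4+2) ≡ 268 (mod 269).
Result is 268 ≡ −1, so (18/269) = −1.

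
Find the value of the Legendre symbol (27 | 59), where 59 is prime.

Euler's criterion: (27/59) ≡ 27^29 (mod 59).
27^2 ≡ 21 (mod 59)
27^4 ≡ 28 (mod 59)
27^8 ≡ 17 (mod 59)
27^16 ≡ 53 (mod 59)
27^29 = 27^(16+8+4+1) ≡ 1 (mod 59).
Result is 1, so (27/59) = 1.

1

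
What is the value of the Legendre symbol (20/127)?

Pull out 2^2: since 127 ≡ 7 (mod 8), (2/127) = +1, so (2/127)^2 = +1.
Reciprocity: 5 ≡ 1 and 127 ≡ 3 (mod 4), so (5/127) = +(127/5).
Reduce top mod 5: now compute (2/5).
Pull out 2: since 5 ≡ 5 (mod 8), (2/5) = -1.
Reached (1/5) = 1. Collecting the sign flips along the way, the symbol is -1.

-1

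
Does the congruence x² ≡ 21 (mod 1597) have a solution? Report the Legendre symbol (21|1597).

1

Reciprocity: 21 ≡ 1 and 1597 ≡ 1 (mod 4), so (21/1597) = +(1597/21).
Reduce top mod 21: now compute (1/21).
Reached (1/21) = 1. Collecting the sign flips along the way, the symbol is +1.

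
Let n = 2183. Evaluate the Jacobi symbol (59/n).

0

Reciprocity: 59 ≡ 3 and 2183 ≡ 3 (mod 4), so (59/2183) = −(2183/59).
Reduce top mod 59: now compute (0/59).
Top reduces to 0: gcd > 1, so the symbol is 0.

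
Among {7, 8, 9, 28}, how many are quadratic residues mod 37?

3

(7/37) = +1 → QR.
(8/37) = -1 → non-residue.
(9/37) = +1 → QR.
(28/37) = +1 → QR.
Total quadratic residues among the 4: 3.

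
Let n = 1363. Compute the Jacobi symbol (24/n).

1

Pull out 2^3: since 1363 ≡ 3 (mod 8), (2/1363) = -1, so (2/1363)^3 = -1.
Reciprocity: 3 ≡ 3 and 1363 ≡ 3 (mod 4), so (3/1363) = −(1363/3).
Reduce top mod 3: now compute (1/3).
Reached (1/3) = 1. Collecting the sign flips along the way, the symbol is +1.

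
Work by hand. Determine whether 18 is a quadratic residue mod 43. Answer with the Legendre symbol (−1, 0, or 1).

Pull out 2: since 43 ≡ 3 (mod 8), (2/43) = -1.
Reciprocity: 9 ≡ 1 and 43 ≡ 3 (mod 4), so (9/43) = +(43/9).
Reduce top mod 9: now compute (7/9).
Reciprocity: 7 ≡ 3 and 9 ≡ 1 (mod 4), so (7/9) = +(9/7).
Reduce top mod 7: now compute (2/7).
Pull out 2: since 7 ≡ 7 (mod 8), (2/7) = +1.
Reached (1/7) = 1. Collecting the sign flips along the way, the symbol is -1.

-1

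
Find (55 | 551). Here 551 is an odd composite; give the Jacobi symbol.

Reciprocity: 55 ≡ 3 and 551 ≡ 3 (mod 4), so (55/551) = −(551/55).
Reduce top mod 55: now compute (1/55).
Reached (1/55) = 1. Collecting the sign flips along the way, the symbol is -1.

-1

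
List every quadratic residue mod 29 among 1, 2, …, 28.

1 4 5 6 7 9 13 16 20 22 23 24 25 28

Square k = 1,…,14 (k and 29−k give the same square):
1²=1, 2²=4, 3²=9, 4²=16, 5²=25, 6²≡7, 7²≡20, 8²≡6, 9²≡23, 10²≡13, 11²≡5, 12²≡28, 13²≡24, 14²≡22 (mod 29).
So the quadratic residues mod 29 are {1, 4, 5, 6, 7, 9, 13, 16, 20, 22, 23, 24, 25, 28}.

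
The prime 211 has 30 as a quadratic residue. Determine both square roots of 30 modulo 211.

Since 211 ≡ 3 (mod 4), a square root of 30 is 30^((211+1)/4) = 30^53 mod 211.
Repeated squaring: 30^2≡56, 30^4≡182, 30^8≡208, 30^16≡9, 30^32≡81 (mod 211).
30^53 = 30^(32+16+4+1) ≡ 36 (mod 211).
Check: 36² = 1296 ≡ 30 (mod 211). The two roots are 36 and 175.

36, 175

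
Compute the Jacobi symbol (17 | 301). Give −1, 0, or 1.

-1

Reciprocity: 17 ≡ 1 and 301 ≡ 1 (mod 4), so (17/301) = +(301/17).
Reduce top mod 17: now compute (12/17).
Pull out 2^2: since 17 ≡ 1 (mod 8), (2/17) = +1, so (2/17)^2 = +1.
Reciprocity: 3 ≡ 3 and 17 ≡ 1 (mod 4), so (3/17) = +(17/3).
Reduce top mod 3: now compute (2/3).
Pull out 2: since 3 ≡ 3 (mod 8), (2/3) = -1.
Reached (1/3) = 1. Collecting the sign flips along the way, the symbol is -1.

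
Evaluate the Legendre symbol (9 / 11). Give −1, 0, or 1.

Reciprocity: 9 ≡ 1 and 11 ≡ 3 (mod 4), so (9/11) = +(11/9).
Reduce top mod 9: now compute (2/9).
Pull out 2: since 9 ≡ 1 (mod 8), (2/9) = +1.
Reached (1/9) = 1. Collecting the sign flips along the way, the symbol is +1.

1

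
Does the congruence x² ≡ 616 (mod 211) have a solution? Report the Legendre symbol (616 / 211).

1

Euler's criterion: (616/211) ≡ 194^105 (mod 211).
194^2 ≡ 78 (mod 211)
194^4 ≡ 176 (mod 211)
194^8 ≡ 170 (mod 211)
194^16 ≡ 204 (mod 211)
194^32 ≡ 49 (mod 211)
194^64 ≡ 80 (mod 211)
194^105 = 194^(64+32+8+1) ≡ 1 (mod 211).
Result is 1, so (616/211) = 1.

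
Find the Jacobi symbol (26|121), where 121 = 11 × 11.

Pull out 2: since 121 ≡ 1 (mod 8), (2/121) = +1.
Reciprocity: 13 ≡ 1 and 121 ≡ 1 (mod 4), so (13/121) = +(121/13).
Reduce top mod 13: now compute (4/13).
Pull out 2^2: since 13 ≡ 5 (mod 8), (2/13) = -1, so (2/13)^2 = +1.
Reached (1/13) = 1. Collecting the sign flips along the way, the symbol is +1.

1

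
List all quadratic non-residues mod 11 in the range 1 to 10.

Square k = 1,…,5 (k and 11−k give the same square):
1²=1, 2²=4, 3²=9, 4²≡5, 5²≡3 (mod 11).
The residues are {1, 3, 4, 5, 9}; the non-residues are the remaining 5 nonzero classes.

2, 6, 7, 8, 10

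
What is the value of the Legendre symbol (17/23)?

-1

Reciprocity: 17 ≡ 1 and 23 ≡ 3 (mod 4), so (17/23) = +(23/17).
Reduce top mod 17: now compute (6/17).
Pull out 2: since 17 ≡ 1 (mod 8), (2/17) = +1.
Reciprocity: 3 ≡ 3 and 17 ≡ 1 (mod 4), so (3/17) = +(17/3).
Reduce top mod 3: now compute (2/3).
Pull out 2: since 3 ≡ 3 (mod 8), (2/3) = -1.
Reached (1/3) = 1. Collecting the sign flips along the way, the symbol is -1.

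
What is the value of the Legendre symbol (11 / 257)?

1

Euler's criterion: (11/257) ≡ 11^128 (mod 257).
11^2 ≡ 121 (mod 257)
11^4 ≡ 249 (mod 257)
11^8 ≡ 64 (mod 257)
11^16 ≡ 241 (mod 257)
11^32 ≡ 256 (mod 257)
11^64 ≡ 1 (mod 257)
11^128 ≡ 1 (mod 257)
11^128 = 11^(128) ≡ 1 (mod 257).
Result is 1, so (11/257) = 1.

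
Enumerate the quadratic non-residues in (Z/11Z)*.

Square k = 1,…,5 (k and 11−k give the same square):
1²=1, 2²=4, 3²=9, 4²≡5, 5²≡3 (mod 11).
The residues are {1, 3, 4, 5, 9}; the non-residues are the remaining 5 nonzero classes.

2 6 7 8 10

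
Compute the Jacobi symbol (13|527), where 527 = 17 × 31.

-1

Reciprocity: 13 ≡ 1 and 527 ≡ 3 (mod 4), so (13/527) = +(527/13).
Reduce top mod 13: now compute (7/13).
Reciprocity: 7 ≡ 3 and 13 ≡ 1 (mod 4), so (7/13) = +(13/7).
Reduce top mod 7: now compute (6/7).
Pull out 2: since 7 ≡ 7 (mod 8), (2/7) = +1.
Reciprocity: 3 ≡ 3 and 7 ≡ 3 (mod 4), so (3/7) = −(7/3).
Reduce top mod 3: now compute (1/3).
Reached (1/3) = 1. Collecting the sign flips along the way, the symbol is -1.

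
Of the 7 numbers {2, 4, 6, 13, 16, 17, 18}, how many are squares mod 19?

(2/19) = -1 → non-residue.
(4/19) = +1 → QR.
(6/19) = +1 → QR.
(13/19) = -1 → non-residue.
(16/19) = +1 → QR.
(17/19) = +1 → QR.
(18/19) = -1 → non-residue.
Total quadratic residues among the 7: 4.

4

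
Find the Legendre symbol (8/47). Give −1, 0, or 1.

Euler's criterion: (8/47) ≡ 8^23 (mod 47).
8^2 ≡ 17 (mod 47)
8^4 ≡ 7 (mod 47)
8^8 ≡ 2 (mod 47)
8^16 ≡ 4 (mod 47)
8^23 = 8^(16+4+2+1) ≡ 1 (mod 47).
Result is 1, so (8/47) = 1.

1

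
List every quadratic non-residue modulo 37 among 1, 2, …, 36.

2,5,6,8,13,14,15,17,18,19,20,22,23,24,29,31,32,35

Square k = 1,…,18 (k and 37−k give the same square):
1²=1, 2²=4, 3²=9, 4²=16, 5²=25, 6²=36, 7²≡12, 8²≡27, 9²≡7, 10²≡26, 11²≡10, 12²≡33, 13²≡21, 14²≡11, 15²≡3, 16²≡34, 17²≡30, 18²≡28 (mod 37).
The residues are {1, 3, 4, 7, 9, 10, 11, 12, 16, 21, 25, 26, 27, 28, 30, 33, 34, 36}; the non-residues are the remaining 18 nonzero classes.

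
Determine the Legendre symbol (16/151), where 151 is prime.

Pull out 2^4: since 151 ≡ 7 (mod 8), (2/151) = +1, so (2/151)^4 = +1.
Reached (1/151) = 1. Collecting the sign flips along the way, the symbol is +1.

1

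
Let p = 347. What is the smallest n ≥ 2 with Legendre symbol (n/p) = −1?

(2/347) = −1, so 2 is the smallest positive non-residue mod 347.

2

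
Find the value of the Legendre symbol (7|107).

Reciprocity: 7 ≡ 3 and 107 ≡ 3 (mod 4), so (7/107) = −(107/7).
Reduce top mod 7: now compute (2/7).
Pull out 2: since 7 ≡ 7 (mod 8), (2/7) = +1.
Reached (1/7) = 1. Collecting the sign flips along the way, the symbol is -1.

-1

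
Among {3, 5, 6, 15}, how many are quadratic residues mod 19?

2

(3/19) = -1 → non-residue.
(5/19) = +1 → QR.
(6/19) = +1 → QR.
(15/19) = -1 → non-residue.
Total quadratic residues among the 4: 2.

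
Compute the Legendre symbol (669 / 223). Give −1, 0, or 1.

First reduce: 669 ≡ 0 (mod 223).
Top reduces to 0: gcd > 1, so the symbol is 0.

0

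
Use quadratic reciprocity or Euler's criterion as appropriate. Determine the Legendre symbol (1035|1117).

-1

Euler's criterion: (1035/1117) ≡ 1035^558 (mod 1117).
1035^2 ≡ 22 (mod 1117)
1035^4 ≡ 484 (mod 1117)
1035^8 ≡ 803 (mod 1117)
1035^16 ≡ 300 (mod 1117)
1035^32 ≡ 640 (mod 1117)
1035^64 ≡ 778 (mod 1117)
1035^128 ≡ 987 (mod 1117)
1035^256 ≡ 145 (mod 1117)
1035^512 ≡ 919 (mod 1117)
1035^558 = 1035^(512+32+8+4+2) ≡ 1116 (mod 1117).
Result is 1116 ≡ −1, so (1035/1117) = −1.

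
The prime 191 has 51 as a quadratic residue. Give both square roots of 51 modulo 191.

Since 191 ≡ 3 (mod 4), a square root of 51 is 51^((191+1)/4) = 51^48 mod 191.
Repeated squaring: 51^2≡118, 51^4≡172, 51^8≡170, 51^16≡59, 51^32≡43 (mod 191).
51^48 = 51^(32+16) ≡ 54 (mod 191).
Check: 54² = 2916 ≡ 51 (mod 191). The two roots are 54 and 137.

54, 137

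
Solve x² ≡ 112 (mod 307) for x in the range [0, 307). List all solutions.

135, 172

Since 307 ≡ 3 (mod 4), a square root of 112 is 112^((307+1)/4) = 112^77 mod 307.
Repeated squaring: 112^2≡264, 112^4≡7, 112^8≡49, 112^16≡252, 112^32≡262, 112^64≡183 (mod 307).
112^77 = 112^(64+8+4+1) ≡ 135 (mod 307).
Check: 135² = 18225 ≡ 112 (mod 307). The two roots are 135 and 172.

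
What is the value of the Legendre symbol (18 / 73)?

1

Euler's criterion: (18/73) ≡ 18^36 (mod 73).
18^2 ≡ 32 (mod 73)
18^4 ≡ 2 (mod 73)
18^8 ≡ 4 (mod 73)
18^16 ≡ 16 (mod 73)
18^32 ≡ 37 (mod 73)
18^36 = 18^(32+4) ≡ 1 (mod 73).
Result is 1, so (18/73) = 1.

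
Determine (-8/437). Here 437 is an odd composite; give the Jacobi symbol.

-1

First reduce: -8 ≡ 429 (mod 437).
Reciprocity: 429 ≡ 1 and 437 ≡ 1 (mod 4), so (429/437) = +(437/429).
Reduce top mod 429: now compute (8/429).
Pull out 2^3: since 429 ≡ 5 (mod 8), (2/429) = -1, so (2/429)^3 = -1.
Reached (1/429) = 1. Collecting the sign flips along the way, the symbol is -1.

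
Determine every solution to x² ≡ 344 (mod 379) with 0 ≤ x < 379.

129, 250

Since 379 ≡ 3 (mod 4), a square root of 344 is 344^((379+1)/4) = 344^95 mod 379.
Repeated squaring: 344^2≡88, 344^4≡164, 344^8≡366, 344^16≡169, 344^32≡136, 344^64≡304 (mod 379).
344^95 = 344^(64+16+8+4+2+1) ≡ 129 (mod 379).
Check: 129² = 16641 ≡ 344 (mod 379). The two roots are 129 and 250.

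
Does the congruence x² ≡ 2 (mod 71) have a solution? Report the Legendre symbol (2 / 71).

1

Pull out 2: since 71 ≡ 7 (mod 8), (2/71) = +1.
Reached (1/71) = 1. Collecting the sign flips along the way, the symbol is +1.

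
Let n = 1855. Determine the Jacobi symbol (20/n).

Pull out 2^2: since 1855 ≡ 7 (mod 8), (2/1855) = +1, so (2/1855)^2 = +1.
Reciprocity: 5 ≡ 1 and 1855 ≡ 3 (mod 4), so (5/1855) = +(1855/5).
Reduce top mod 5: now compute (0/5).
Top reduces to 0: gcd > 1, so the symbol is 0.

0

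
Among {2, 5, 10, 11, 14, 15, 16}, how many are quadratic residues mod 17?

3

(2/17) = +1 → QR.
(5/17) = -1 → non-residue.
(10/17) = -1 → non-residue.
(11/17) = -1 → non-residue.
(14/17) = -1 → non-residue.
(15/17) = +1 → QR.
(16/17) = +1 → QR.
Total quadratic residues among the 7: 3.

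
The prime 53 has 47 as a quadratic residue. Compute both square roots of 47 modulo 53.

10, 43

53 ≡ 1 (mod 4), so we find a root by search.
Trying successive values, 10² = 100 ≡ 47 (mod 53). The other root is 53 − 10 = 43.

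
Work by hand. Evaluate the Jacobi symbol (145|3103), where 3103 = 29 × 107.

0

Reciprocity: 145 ≡ 1 and 3103 ≡ 3 (mod 4), so (145/3103) = +(3103/145).
Reduce top mod 145: now compute (58/145).
Pull out 2: since 145 ≡ 1 (mod 8), (2/145) = +1.
Reciprocity: 29 ≡ 1 and 145 ≡ 1 (mod 4), so (29/145) = +(145/29).
Reduce top mod 29: now compute (0/29).
Top reduces to 0: gcd > 1, so the symbol is 0.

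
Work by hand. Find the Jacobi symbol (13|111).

-1

Reciprocity: 13 ≡ 1 and 111 ≡ 3 (mod 4), so (13/111) = +(111/13).
Reduce top mod 13: now compute (7/13).
Reciprocity: 7 ≡ 3 and 13 ≡ 1 (mod 4), so (7/13) = +(13/7).
Reduce top mod 7: now compute (6/7).
Pull out 2: since 7 ≡ 7 (mod 8), (2/7) = +1.
Reciprocity: 3 ≡ 3 and 7 ≡ 3 (mod 4), so (3/7) = −(7/3).
Reduce top mod 3: now compute (1/3).
Reached (1/3) = 1. Collecting the sign flips along the way, the symbol is -1.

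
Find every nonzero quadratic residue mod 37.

Square k = 1,…,18 (k and 37−k give the same square):
1²=1, 2²=4, 3²=9, 4²=16, 5²=25, 6²=36, 7²≡12, 8²≡27, 9²≡7, 10²≡26, 11²≡10, 12²≡33, 13²≡21, 14²≡11, 15²≡3, 16²≡34, 17²≡30, 18²≡28 (mod 37).
So the quadratic residues mod 37 are {1, 3, 4, 7, 9, 10, 11, 12, 16, 21, 25, 26, 27, 28, 30, 33, 34, 36}.

1, 3, 4, 7, 9, 10, 11, 12, 16, 21, 25, 26, 27, 28, 30, 33, 34, 36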